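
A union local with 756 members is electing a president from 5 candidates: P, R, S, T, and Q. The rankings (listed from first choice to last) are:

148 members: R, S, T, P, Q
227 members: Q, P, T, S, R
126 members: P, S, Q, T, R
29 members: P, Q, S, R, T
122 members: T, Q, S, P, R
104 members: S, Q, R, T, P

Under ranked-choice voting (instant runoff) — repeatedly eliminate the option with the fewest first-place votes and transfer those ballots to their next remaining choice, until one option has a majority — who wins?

Q

Round 1: P 155, R 148, S 104, T 122, Q 227. Eliminate S.
Round 2: P 155, R 148, T 122, Q 331. Eliminate T.
Round 3: P 155, R 148, Q 453. Q has a majority.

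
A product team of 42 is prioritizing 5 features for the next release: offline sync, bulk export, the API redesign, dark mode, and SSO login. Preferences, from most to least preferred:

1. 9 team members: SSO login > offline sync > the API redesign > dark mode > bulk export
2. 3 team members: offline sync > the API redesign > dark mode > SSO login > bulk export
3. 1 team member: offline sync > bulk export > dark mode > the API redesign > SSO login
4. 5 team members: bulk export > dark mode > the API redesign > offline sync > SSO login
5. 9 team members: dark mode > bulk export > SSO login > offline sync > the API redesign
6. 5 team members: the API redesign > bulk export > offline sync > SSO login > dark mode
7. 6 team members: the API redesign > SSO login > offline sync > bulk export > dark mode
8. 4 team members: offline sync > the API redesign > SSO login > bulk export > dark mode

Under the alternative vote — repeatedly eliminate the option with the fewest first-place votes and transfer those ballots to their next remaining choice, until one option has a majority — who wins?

the API redesign

Round 1: offline sync 8, bulk export 5, the API redesign 11, dark mode 9, SSO login 9. Eliminate bulk export.
Round 2: offline sync 8, the API redesign 11, dark mode 14, SSO login 9. Eliminate offline sync.
Round 3: the API redesign 18, dark mode 15, SSO login 9. Eliminate SSO login.
Round 4: the API redesign 27, dark mode 15. The API redesign has a majority.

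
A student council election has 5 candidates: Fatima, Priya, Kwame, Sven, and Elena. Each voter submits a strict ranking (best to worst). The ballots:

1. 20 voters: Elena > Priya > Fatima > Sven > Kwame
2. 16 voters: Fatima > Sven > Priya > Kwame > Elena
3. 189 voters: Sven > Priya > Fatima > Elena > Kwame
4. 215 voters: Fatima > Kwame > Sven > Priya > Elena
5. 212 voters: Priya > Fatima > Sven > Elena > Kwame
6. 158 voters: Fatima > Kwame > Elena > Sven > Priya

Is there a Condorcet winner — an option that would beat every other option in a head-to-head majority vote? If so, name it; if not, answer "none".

Checking pairwise contests:
Priya beats Fatima 421–389.
Sven beats Priya 578–232.
Fatima beats Kwame 810–0.
Fatima beats Sven 621–189.
Fatima beats Elena 790–20.
Every option loses at least one head-to-head, so there is no Condorcet winner.

none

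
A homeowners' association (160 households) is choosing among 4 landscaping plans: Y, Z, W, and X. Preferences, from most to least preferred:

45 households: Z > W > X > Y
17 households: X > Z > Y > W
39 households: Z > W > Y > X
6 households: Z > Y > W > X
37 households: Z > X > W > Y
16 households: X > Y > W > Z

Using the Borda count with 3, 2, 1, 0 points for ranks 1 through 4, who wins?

Z

Y: 45·0 + 17·1 + 39·1 + 6·2 + 37·0 + 16·2 = 100
Z: 45·3 + 17·2 + 39·3 + 6·3 + 37·3 + 16·0 = 415
W: 45·2 + 17·0 + 39·2 + 6·1 + 37·1 + 16·1 = 227
X: 45·1 + 17·3 + 39·0 + 6·0 + 37·2 + 16·3 = 218
Z has the highest Borda score (415).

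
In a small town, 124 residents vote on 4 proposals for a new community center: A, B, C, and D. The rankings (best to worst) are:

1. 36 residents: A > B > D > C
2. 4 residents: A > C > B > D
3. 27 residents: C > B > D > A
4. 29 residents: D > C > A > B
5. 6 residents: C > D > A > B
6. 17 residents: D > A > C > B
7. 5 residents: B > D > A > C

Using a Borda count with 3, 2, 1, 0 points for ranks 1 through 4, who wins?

A: 36·3 + 4·3 + 27·0 + 29·1 + 6·1 + 17·2 + 5·1 = 194
B: 36·2 + 4·1 + 27·2 + 29·0 + 6·0 + 17·0 + 5·3 = 145
C: 36·0 + 4·2 + 27·3 + 29·2 + 6·3 + 17·1 + 5·0 = 182
D: 36·1 + 4·0 + 27·1 + 29·3 + 6·2 + 17·3 + 5·2 = 223
D has the highest Borda score (223).

D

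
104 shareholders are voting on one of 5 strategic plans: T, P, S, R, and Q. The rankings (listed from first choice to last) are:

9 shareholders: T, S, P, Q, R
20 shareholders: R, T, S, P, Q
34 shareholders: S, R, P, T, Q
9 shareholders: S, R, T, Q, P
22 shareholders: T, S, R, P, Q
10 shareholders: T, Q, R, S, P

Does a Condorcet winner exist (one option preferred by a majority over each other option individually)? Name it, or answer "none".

Checking pairwise contests:
R beats T 63–41.
T beats P 70–34.
T beats S 61–43.
S beats R 74–30.
T beats Q 104–0.
Every option loses at least one head-to-head, so there is no Condorcet winner.

none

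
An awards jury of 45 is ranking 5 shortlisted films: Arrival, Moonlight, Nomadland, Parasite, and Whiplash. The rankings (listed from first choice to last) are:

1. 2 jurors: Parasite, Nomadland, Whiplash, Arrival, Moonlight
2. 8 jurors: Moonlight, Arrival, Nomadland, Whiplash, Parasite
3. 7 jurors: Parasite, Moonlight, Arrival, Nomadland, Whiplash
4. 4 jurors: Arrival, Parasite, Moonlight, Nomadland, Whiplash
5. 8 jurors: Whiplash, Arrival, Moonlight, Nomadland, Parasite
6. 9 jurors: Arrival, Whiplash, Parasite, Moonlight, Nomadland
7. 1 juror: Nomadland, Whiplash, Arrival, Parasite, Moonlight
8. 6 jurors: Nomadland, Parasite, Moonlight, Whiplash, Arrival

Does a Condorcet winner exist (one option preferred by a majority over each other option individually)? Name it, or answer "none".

Arrival

Arrival vs Moonlight: 24–21 for Arrival.
Arrival vs Nomadland: 36–9 for Arrival.
Arrival vs Parasite: 30–15 for Arrival.
Arrival vs Whiplash: 28–17 for Arrival.
Arrival beats every other option head-to-head.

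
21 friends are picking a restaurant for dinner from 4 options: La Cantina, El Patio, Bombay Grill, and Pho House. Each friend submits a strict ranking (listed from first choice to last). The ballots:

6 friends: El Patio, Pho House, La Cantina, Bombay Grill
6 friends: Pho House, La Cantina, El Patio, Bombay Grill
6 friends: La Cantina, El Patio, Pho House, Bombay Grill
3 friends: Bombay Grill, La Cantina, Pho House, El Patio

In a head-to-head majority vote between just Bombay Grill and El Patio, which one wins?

Voters preferring Bombay Grill to El Patio: 3; preferring El Patio to Bombay Grill: 18.
El Patio wins the head-to-head.

El Patio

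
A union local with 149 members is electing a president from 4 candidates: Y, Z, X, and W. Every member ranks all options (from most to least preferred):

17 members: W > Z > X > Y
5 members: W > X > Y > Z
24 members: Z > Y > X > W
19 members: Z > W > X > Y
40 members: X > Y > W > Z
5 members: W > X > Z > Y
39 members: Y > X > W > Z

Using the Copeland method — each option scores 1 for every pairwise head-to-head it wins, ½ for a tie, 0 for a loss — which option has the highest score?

Y: beats Z and W; loses to X → score 2.
Z: loses to Y, X, and W → score 0.
X: beats Y, Z, and W → score 3.
W: beats Z; loses to Y and X → score 1.
X has the best pairwise record.

X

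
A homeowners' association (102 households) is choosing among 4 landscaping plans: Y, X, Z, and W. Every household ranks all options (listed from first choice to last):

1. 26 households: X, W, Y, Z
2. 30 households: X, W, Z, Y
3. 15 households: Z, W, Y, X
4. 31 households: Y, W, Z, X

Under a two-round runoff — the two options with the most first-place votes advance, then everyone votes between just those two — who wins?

X

Round 1 first-place votes: Y 31, X 56, Z 15, W 0.
X and Y advance.
Runoff: X is preferred to Y by 56 voters; Y by 46.
X wins the runoff.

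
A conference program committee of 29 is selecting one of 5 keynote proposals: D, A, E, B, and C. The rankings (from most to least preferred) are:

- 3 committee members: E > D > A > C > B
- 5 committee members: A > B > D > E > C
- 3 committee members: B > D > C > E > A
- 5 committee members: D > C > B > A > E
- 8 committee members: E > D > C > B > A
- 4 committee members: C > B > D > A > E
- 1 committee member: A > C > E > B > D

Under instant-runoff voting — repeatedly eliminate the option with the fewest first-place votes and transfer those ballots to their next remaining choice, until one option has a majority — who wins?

D

Round 1: D 5, A 6, E 11, B 3, C 4. Eliminate B.
Round 2: D 8, A 6, E 11, C 4. Eliminate C.
Round 3: D 12, A 6, E 11. Eliminate A.
Round 4: D 17, E 12. D has a majority.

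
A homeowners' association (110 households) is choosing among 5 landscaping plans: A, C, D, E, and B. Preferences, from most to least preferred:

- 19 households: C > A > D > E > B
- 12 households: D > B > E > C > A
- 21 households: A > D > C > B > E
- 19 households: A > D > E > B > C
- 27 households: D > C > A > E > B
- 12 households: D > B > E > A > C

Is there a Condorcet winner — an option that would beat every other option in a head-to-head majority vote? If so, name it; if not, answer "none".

none

Checking pairwise contests:
C beats A 58–52.
D beats C 91–19.
A beats D 59–51.
A beats E 86–24.
A beats B 86–24.
Every option loses at least one head-to-head, so there is no Condorcet winner.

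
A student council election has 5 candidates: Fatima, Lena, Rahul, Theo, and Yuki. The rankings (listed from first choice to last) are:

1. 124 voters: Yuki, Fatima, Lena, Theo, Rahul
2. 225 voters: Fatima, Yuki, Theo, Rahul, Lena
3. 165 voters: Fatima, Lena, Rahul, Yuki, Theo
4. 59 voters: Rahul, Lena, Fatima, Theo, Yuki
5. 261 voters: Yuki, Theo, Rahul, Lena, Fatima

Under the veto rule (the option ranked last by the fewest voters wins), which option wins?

Last-place votes: Fatima 261, Lena 225, Rahul 124, Theo 165, Yuki 59.
Yuki is ranked last by the fewest voters, so Yuki wins.

Yuki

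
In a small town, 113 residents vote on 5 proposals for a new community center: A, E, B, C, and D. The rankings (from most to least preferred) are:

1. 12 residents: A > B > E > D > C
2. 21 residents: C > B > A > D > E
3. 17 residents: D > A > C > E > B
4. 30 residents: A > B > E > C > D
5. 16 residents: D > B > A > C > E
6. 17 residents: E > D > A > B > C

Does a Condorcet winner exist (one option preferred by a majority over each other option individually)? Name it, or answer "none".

A

A vs E: 96–17 for A.
A vs B: 76–37 for A.
A vs C: 92–21 for A.
A vs D: 63–50 for A.
A beats every other option head-to-head.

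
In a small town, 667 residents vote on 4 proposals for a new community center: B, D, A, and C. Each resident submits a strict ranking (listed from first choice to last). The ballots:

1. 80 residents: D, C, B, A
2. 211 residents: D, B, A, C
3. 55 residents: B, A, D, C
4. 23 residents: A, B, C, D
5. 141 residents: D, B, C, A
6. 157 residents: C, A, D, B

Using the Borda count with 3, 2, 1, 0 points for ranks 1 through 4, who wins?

B: 80·1 + 211·2 + 55·3 + 23·2 + 141·2 + 157·0 = 995
D: 80·3 + 211·3 + 55·1 + 23·0 + 141·3 + 157·1 = 1508
A: 80·0 + 211·1 + 55·2 + 23·3 + 141·0 + 157·2 = 704
C: 80·2 + 211·0 + 55·0 + 23·1 + 141·1 + 157·3 = 795
D has the highest Borda score (1508).

D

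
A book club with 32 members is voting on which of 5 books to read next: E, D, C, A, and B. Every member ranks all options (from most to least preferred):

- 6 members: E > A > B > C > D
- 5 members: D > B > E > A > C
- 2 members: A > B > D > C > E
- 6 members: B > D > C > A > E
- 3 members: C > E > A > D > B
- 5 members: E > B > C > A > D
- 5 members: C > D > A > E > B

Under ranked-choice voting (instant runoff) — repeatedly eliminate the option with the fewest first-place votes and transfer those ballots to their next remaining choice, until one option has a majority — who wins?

Round 1: E 11, D 5, C 8, A 2, B 6. Eliminate A.
Round 2: E 11, D 5, C 8, B 8. Eliminate D.
Round 3: E 11, C 8, B 13. Eliminate C.
Round 4: E 19, B 13. E has a majority.

E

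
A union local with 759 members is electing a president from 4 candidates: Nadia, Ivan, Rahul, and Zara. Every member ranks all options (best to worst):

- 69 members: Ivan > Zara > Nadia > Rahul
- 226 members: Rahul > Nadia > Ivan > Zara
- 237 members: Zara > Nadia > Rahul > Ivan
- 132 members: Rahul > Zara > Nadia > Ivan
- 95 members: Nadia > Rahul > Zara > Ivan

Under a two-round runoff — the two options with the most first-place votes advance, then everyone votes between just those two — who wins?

Rahul

Round 1 first-place votes: Nadia 95, Ivan 69, Rahul 358, Zara 237.
Rahul and Zara advance.
Runoff: Rahul is preferred to Zara by 453 voters; Zara by 306.
Rahul wins the runoff.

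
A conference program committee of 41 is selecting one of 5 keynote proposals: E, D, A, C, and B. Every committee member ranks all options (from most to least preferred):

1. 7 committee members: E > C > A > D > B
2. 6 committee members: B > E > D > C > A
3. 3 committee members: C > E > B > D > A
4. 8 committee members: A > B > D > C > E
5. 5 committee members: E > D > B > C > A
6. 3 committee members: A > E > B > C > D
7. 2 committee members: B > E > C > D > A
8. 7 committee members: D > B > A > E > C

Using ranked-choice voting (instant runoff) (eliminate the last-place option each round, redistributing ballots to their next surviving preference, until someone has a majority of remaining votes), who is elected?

B

Round 1: E 12, D 7, A 11, C 3, B 8. Eliminate C.
Round 2: E 15, D 7, A 11, B 8. Eliminate D.
Round 3: E 15, A 11, B 15. Eliminate A.
Round 4: E 18, B 23. B has a majority.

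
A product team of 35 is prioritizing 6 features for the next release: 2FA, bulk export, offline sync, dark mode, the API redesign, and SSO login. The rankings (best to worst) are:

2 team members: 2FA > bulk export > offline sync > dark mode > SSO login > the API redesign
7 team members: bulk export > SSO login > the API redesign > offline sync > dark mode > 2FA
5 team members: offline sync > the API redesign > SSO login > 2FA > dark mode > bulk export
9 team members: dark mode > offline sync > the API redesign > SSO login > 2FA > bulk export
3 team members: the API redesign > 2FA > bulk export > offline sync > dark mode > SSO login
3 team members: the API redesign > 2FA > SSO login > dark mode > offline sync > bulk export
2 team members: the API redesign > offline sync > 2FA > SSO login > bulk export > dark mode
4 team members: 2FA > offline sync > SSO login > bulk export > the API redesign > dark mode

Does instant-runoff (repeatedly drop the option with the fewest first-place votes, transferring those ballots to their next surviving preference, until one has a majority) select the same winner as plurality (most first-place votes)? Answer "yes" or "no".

Instant-runoff — R1 2FA 6, bulk export 7, offline sync 5, dark mode 9, the API redesign 8, SSO login 0 (SSO login out); R2 2FA 6, bulk export 7, offline sync 5, dark mode 9, the API redesign 8 (offline sync out); R3 2FA 6, bulk export 7, dark mode 9, the API redesign 13 (2FA out); R4 bulk export 13, dark mode 9, the API redesign 13 (dark mode out); R5 bulk export 13, the API redesign 22 (the API redesign winner). Winner: the API redesign.
Plurality — first-place votes: 2FA 6, bulk export 7, offline sync 5, dark mode 9, the API redesign 8, SSO login 0. Winner: dark mode.
The two methods disagree.

no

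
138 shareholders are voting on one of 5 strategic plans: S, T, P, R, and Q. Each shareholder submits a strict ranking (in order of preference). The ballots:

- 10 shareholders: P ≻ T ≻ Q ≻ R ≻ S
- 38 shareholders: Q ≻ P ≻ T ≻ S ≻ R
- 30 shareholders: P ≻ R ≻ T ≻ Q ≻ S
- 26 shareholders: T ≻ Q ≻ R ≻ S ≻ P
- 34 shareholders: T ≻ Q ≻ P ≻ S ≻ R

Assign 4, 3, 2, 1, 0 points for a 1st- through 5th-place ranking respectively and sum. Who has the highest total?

T

S: 10·0 + 38·1 + 30·0 + 26·1 + 34·1 = 98
T: 10·3 + 38·2 + 30·2 + 26·4 + 34·4 = 406
P: 10·4 + 38·3 + 30·4 + 26·0 + 34·2 = 342
R: 10·1 + 38·0 + 30·3 + 26·2 + 34·0 = 152
Q: 10·2 + 38·4 + 30·1 + 26·3 + 34·3 = 382
T has the highest Borda score (406).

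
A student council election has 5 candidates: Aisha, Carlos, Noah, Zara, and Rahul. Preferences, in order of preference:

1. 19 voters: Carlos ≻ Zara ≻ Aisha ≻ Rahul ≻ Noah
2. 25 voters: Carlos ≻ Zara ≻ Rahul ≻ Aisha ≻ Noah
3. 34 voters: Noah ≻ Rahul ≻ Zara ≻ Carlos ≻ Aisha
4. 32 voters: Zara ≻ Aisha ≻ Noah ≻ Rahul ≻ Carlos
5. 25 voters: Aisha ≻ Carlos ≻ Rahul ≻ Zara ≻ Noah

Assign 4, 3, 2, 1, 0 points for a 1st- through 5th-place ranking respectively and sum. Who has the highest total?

Aisha: 19·2 + 25·1 + 34·0 + 32·3 + 25·4 = 259
Carlos: 19·4 + 25·4 + 34·1 + 32·0 + 25·3 = 285
Noah: 19·0 + 25·0 + 34·4 + 32·2 + 25·0 = 200
Zara: 19·3 + 25·3 + 34·2 + 32·4 + 25·1 = 353
Rahul: 19·1 + 25·2 + 34·3 + 32·1 + 25·2 = 253
Zara has the highest Borda score (353).

Zara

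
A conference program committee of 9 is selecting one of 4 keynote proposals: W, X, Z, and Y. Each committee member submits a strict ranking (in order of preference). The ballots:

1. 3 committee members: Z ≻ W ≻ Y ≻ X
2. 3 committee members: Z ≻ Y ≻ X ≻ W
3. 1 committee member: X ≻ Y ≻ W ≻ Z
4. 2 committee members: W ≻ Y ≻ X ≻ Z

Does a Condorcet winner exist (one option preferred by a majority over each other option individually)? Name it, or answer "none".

Z vs W: 6–3 for Z.
Z vs X: 6–3 for Z.
Z vs Y: 6–3 for Z.
Z beats every other option head-to-head.

Z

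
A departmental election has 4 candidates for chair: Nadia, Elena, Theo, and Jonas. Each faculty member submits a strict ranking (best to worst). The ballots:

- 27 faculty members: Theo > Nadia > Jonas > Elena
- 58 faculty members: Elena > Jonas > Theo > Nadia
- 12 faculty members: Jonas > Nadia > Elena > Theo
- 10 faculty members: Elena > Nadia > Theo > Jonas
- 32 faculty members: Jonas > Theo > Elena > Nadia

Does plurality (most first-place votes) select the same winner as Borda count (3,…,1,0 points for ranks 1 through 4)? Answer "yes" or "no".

Plurality — first-place votes: Nadia 0, Elena 68, Theo 27, Jonas 44. Winner: Elena.
Borda — scores: Nadia 98, Elena 248, Theo 213, Jonas 275. Winner: Jonas.
The two methods disagree.

no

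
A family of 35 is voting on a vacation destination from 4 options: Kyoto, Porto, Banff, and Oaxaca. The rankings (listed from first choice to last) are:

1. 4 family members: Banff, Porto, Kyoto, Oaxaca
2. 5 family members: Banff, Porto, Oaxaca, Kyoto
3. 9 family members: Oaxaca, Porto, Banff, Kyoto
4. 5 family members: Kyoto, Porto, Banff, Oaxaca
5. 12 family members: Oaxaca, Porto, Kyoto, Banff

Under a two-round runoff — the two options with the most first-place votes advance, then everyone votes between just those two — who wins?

Oaxaca

Round 1 first-place votes: Kyoto 5, Porto 0, Banff 9, Oaxaca 21.
Oaxaca and Banff advance.
Runoff: Oaxaca is preferred to Banff by 21 voters; Banff by 14.
Oaxaca wins the runoff.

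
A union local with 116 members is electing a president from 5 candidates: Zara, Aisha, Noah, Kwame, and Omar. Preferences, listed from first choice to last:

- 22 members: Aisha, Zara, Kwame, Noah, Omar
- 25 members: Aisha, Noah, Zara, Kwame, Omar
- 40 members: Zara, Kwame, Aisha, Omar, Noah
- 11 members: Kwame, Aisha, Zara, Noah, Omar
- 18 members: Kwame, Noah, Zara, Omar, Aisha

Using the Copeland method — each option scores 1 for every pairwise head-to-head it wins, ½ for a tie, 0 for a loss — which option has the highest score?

Zara

Zara: beats Noah, Kwame, and Omar; ties Aisha → score 3.5.
Aisha: beats Noah and Omar; ties Zara; loses to Kwame → score 2.5.
Noah: beats Omar; loses to Zara, Aisha, and Kwame → score 1.
Kwame: beats Aisha, Noah, and Omar; loses to Zara → score 3.
Omar: loses to Zara, Aisha, Noah, and Kwame → score 0.
Zara has the best pairwise record.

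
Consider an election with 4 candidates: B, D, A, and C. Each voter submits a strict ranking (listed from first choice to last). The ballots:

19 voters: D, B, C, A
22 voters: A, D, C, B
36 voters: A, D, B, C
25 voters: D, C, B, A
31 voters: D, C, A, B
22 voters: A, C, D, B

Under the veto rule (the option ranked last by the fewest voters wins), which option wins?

D

Last-place votes: B 75, D 0, A 44, C 36.
D is ranked last by the fewest voters, so D wins.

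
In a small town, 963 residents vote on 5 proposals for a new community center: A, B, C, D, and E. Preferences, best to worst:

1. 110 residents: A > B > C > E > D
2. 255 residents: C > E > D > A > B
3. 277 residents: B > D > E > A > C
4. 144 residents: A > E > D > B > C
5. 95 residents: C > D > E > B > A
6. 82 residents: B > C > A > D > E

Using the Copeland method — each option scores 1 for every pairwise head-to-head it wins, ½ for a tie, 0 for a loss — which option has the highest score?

E

A: beats B and C; loses to D and E → score 2.
B: beats C; loses to A, D, and E → score 1.
C: beats D and E; loses to A and B → score 2.
D: beats A and B; loses to C and E → score 2.
E: beats A, B, and D; loses to C → score 3.
E has the best pairwise record.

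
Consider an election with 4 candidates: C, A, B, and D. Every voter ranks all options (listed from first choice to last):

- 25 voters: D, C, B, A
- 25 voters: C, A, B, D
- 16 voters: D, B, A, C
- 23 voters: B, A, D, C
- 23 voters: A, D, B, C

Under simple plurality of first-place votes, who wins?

D

First-place votes: C 25, A 23, B 23, D 41.
D has the most first-place votes.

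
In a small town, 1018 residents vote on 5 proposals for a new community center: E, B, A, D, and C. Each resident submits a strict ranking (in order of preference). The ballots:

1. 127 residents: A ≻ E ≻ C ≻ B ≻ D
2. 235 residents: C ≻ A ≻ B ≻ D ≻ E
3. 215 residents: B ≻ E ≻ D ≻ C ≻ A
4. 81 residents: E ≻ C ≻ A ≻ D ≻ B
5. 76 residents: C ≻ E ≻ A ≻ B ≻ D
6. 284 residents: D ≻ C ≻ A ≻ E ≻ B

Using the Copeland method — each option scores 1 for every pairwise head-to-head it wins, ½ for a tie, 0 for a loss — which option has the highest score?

C

E: beats B; loses to A, D, and C → score 1.
B: beats D; loses to E, A, and C → score 1.
A: beats E, B, and D; loses to C → score 3.
D: beats E; loses to B, A, and C → score 1.
C: beats E, B, A, and D → score 4.
C has the best pairwise record.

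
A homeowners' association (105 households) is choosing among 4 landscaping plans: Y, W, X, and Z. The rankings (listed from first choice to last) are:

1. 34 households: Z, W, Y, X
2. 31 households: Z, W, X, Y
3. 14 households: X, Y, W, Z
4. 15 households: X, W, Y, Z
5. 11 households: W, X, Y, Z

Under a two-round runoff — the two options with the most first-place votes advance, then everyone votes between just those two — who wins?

Round 1 first-place votes: Y 0, W 11, X 29, Z 65.
Z and X advance.
Runoff: Z is preferred to X by 65 voters; X by 40.
Z wins the runoff.

Z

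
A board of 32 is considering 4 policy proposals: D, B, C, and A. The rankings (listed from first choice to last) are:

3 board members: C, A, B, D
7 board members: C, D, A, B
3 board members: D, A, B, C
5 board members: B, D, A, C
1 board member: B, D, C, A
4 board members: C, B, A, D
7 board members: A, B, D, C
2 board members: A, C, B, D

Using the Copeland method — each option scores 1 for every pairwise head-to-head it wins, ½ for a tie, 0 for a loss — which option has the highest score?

A

D: ties C and A; loses to B → score 1.
B: beats D; ties C; loses to A → score 1.5.
C: ties D and B; loses to A → score 1.
A: beats B and C; ties D → score 2.5.
A has the best pairwise record.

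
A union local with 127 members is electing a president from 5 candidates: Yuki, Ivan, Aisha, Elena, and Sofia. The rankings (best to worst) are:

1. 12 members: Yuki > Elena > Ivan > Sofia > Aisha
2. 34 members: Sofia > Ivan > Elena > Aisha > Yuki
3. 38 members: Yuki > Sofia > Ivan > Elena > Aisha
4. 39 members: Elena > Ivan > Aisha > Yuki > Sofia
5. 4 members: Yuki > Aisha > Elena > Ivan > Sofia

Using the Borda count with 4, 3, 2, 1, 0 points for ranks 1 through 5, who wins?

Ivan

Yuki: 12·4 + 34·0 + 38·4 + 39·1 + 4·4 = 255
Ivan: 12·2 + 34·3 + 38·2 + 39·3 + 4·1 = 323
Aisha: 12·0 + 34·1 + 38·0 + 39·2 + 4·3 = 124
Elena: 12·3 + 34·2 + 38·1 + 39·4 + 4·2 = 306
Sofia: 12·1 + 34·4 + 38·3 + 39·0 + 4·0 = 262
Ivan has the highest Borda score (323).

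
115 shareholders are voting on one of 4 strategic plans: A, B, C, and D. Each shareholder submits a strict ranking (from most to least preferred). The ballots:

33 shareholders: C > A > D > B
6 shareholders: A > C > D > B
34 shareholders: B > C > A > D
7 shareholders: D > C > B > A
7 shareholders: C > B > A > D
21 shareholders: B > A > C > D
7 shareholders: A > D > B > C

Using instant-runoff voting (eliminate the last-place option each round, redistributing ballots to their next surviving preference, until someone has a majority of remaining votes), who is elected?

B

Round 1: A 13, B 55, C 40, D 7. Eliminate D.
Round 2: A 13, B 55, C 47. Eliminate A.
Round 3: B 62, C 53. B has a majority.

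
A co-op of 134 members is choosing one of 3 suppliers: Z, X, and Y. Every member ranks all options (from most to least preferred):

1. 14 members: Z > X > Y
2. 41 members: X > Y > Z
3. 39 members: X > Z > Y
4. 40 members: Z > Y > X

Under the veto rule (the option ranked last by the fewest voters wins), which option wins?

Last-place votes: Z 41, X 40, Y 53.
X is ranked last by the fewest voters, so X wins.

X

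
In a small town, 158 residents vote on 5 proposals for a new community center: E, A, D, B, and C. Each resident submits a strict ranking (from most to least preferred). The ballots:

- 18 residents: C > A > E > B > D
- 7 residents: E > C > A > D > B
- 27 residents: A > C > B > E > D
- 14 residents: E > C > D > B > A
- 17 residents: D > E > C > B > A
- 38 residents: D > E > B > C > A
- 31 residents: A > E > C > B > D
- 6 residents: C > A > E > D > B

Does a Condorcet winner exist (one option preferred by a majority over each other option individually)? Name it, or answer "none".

Checking pairwise contests:
A beats E 82–76.
C beats A 100–58.
E beats D 103–55.
E beats B 131–27.
E beats C 107–51.
Every option loses at least one head-to-head, so there is no Condorcet winner.

none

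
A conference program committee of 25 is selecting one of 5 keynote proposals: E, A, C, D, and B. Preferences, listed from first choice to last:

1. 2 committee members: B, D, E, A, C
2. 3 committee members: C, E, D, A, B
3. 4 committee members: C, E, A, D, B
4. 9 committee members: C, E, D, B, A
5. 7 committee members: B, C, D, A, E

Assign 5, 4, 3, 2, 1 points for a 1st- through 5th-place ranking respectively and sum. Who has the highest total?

E: 2·3 + 3·4 + 4·4 + 9·4 + 7·1 = 77
A: 2·2 + 3·2 + 4·3 + 9·1 + 7·2 = 45
C: 2·1 + 3·5 + 4·5 + 9·5 + 7·4 = 110
D: 2·4 + 3·3 + 4·2 + 9·3 + 7·3 = 73
B: 2·5 + 3·1 + 4·1 + 9·2 + 7·5 = 70
C has the highest Borda score (110).

C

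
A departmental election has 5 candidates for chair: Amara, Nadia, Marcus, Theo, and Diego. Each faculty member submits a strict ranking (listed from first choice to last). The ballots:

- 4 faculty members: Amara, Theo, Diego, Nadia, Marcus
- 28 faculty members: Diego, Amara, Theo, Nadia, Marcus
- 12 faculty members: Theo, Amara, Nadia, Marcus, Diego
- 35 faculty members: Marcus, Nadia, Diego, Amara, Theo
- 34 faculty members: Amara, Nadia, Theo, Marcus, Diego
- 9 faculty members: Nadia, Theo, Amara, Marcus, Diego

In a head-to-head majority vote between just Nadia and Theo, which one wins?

Nadia

Voters preferring Nadia to Theo: 78; preferring Theo to Nadia: 44.
Nadia wins the head-to-head.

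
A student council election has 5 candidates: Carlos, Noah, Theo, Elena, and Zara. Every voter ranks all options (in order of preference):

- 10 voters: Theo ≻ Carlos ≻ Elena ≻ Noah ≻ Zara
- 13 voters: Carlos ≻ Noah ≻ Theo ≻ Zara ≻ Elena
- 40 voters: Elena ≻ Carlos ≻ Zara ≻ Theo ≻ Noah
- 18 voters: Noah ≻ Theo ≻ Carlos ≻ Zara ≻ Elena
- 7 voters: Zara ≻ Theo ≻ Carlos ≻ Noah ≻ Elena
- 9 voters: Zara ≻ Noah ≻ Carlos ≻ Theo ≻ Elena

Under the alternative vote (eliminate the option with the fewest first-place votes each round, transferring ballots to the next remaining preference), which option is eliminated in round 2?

Zara

Round 1: Carlos 13, Noah 18, Theo 10, Elena 40, Zara 16. Eliminate Theo.
Round 2: Carlos 23, Noah 18, Elena 40, Zara 16. Eliminate Zara.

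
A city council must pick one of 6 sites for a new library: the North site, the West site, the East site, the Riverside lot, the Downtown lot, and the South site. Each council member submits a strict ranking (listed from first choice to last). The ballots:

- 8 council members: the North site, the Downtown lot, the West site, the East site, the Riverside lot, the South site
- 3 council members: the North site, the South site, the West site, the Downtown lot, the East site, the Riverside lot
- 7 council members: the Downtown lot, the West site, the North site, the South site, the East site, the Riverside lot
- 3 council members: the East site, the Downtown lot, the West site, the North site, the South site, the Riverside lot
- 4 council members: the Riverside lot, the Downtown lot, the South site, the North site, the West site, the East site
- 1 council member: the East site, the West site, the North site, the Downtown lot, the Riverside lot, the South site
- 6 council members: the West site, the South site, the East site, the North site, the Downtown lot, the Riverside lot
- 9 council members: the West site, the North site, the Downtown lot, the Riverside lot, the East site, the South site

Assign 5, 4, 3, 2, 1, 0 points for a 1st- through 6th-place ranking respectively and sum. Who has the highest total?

the West site

the North site: 8·5 + 3·5 + 7·3 + 3·2 + 4·2 + 1·3 + 6·2 + 9·4 = 141
the West site: 8·3 + 3·3 + 7·4 + 3·3 + 4·1 + 1·4 + 6·5 + 9·5 = 153
the East site: 8·2 + 3·1 + 7·1 + 3·5 + 4·0 + 1·5 + 6·3 + 9·1 = 73
the Riverside lot: 8·1 + 3·0 + 7·0 + 3·0 + 4·5 + 1·1 + 6·0 + 9·2 = 47
the Downtown lot: 8·4 + 3·2 + 7·5 + 3·4 + 4·4 + 1·2 + 6·1 + 9·3 = 136
the South site: 8·0 + 3·4 + 7·2 + 3·1 + 4·3 + 1·0 + 6·4 + 9·0 = 65
the West site has the highest Borda score (153).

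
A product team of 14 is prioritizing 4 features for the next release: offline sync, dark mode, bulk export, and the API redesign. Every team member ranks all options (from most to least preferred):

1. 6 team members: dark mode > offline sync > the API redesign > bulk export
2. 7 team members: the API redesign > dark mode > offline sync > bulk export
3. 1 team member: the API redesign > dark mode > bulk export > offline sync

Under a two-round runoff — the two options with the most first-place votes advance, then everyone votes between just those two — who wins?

Round 1 first-place votes: offline sync 0, dark mode 6, bulk export 0, the API redesign 8.
the API redesign and dark mode advance.
Runoff: the API redesign is preferred to dark mode by 8 voters; dark mode by 6.
the API redesign wins the runoff.

the API redesign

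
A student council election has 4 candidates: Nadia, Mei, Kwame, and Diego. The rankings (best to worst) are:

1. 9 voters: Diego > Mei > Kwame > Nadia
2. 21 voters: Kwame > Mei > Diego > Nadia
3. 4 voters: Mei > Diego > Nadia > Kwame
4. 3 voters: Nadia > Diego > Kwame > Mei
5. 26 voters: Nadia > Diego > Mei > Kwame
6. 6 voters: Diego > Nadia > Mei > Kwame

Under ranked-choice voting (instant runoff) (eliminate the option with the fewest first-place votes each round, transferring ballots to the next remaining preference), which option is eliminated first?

Mei

Round 1: Nadia 29, Mei 4, Kwame 21, Diego 15. Eliminate Mei.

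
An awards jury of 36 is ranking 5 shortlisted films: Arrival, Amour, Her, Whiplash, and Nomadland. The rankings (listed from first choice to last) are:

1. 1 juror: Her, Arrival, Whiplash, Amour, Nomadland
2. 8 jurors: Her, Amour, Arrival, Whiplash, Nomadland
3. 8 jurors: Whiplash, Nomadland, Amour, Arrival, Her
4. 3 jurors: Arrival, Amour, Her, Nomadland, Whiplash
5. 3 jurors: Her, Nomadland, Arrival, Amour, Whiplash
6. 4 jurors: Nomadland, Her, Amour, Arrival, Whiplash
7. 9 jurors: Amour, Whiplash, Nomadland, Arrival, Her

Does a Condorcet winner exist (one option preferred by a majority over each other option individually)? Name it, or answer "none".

Amour vs Arrival: 29–7 for Amour.
Amour vs Her: 20–16 for Amour.
Amour vs Whiplash: 27–9 for Amour.
Amour vs Nomadland: 21–15 for Amour.
Amour beats every other option head-to-head.

Amour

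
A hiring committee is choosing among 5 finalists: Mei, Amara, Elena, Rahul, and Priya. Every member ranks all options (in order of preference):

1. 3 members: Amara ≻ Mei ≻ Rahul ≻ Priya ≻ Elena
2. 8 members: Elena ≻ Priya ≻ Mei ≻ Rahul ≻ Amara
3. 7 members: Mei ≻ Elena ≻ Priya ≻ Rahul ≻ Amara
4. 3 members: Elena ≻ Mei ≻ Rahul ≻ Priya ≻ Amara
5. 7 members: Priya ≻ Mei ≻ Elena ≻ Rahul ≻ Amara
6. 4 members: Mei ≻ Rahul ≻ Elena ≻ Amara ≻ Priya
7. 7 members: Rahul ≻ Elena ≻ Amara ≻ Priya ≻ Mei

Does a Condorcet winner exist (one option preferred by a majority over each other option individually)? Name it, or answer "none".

none

Checking pairwise contests:
Priya beats Mei 22–17.
Mei beats Amara 29–10.
Mei beats Elena 21–18.
Mei beats Rahul 32–7.
Elena beats Priya 29–10.
Every option loses at least one head-to-head, so there is no Condorcet winner.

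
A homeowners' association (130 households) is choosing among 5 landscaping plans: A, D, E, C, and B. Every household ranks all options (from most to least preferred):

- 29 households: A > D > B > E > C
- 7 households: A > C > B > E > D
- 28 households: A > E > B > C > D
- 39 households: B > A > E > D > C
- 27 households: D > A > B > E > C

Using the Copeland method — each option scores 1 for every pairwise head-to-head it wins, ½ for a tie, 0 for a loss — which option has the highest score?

A: beats D, E, C, and B → score 4.
D: beats C; loses to A, E, and B → score 1.
E: beats D and C; loses to A and B → score 2.
C: loses to A, D, E, and B → score 0.
B: beats D, E, and C; loses to A → score 3.
A has the best pairwise record.

A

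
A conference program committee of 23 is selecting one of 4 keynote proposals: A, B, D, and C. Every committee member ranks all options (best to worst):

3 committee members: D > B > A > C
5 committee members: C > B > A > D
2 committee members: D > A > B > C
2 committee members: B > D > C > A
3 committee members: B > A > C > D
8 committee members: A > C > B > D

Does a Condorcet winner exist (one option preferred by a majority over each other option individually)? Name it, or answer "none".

none

Checking pairwise contests:
B beats A 13–10.
C beats B 13–10.
A beats D 16–7.
A beats C 16–7.
Every option loses at least one head-to-head, so there is no Condorcet winner.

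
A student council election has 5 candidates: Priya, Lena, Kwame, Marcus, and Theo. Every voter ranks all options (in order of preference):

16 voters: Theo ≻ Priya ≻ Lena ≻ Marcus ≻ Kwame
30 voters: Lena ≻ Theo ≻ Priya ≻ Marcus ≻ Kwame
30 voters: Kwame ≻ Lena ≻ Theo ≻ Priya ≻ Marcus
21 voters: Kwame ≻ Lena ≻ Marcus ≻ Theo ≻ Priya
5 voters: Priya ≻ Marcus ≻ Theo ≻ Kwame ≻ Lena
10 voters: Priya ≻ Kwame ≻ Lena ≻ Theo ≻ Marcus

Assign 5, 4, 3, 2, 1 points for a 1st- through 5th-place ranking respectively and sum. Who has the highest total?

Priya: 16·4 + 30·3 + 30·2 + 21·1 + 5·5 + 10·5 = 310
Lena: 16·3 + 30·5 + 30·4 + 21·4 + 5·1 + 10·3 = 437
Kwame: 16·1 + 30·1 + 30·5 + 21·5 + 5·2 + 10·4 = 351
Marcus: 16·2 + 30·2 + 30·1 + 21·3 + 5·4 + 10·1 = 215
Theo: 16·5 + 30·4 + 30·3 + 21·2 + 5·3 + 10·2 = 367
Lena has the highest Borda score (437).

Lena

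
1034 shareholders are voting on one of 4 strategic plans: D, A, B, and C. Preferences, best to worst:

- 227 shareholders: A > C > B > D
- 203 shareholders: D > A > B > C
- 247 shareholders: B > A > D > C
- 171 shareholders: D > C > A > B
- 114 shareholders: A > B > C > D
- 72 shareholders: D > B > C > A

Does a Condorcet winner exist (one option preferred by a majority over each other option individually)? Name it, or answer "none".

A

A vs D: 588–446 for A.
A vs B: 715–319 for A.
A vs C: 791–243 for A.
A beats every other option head-to-head.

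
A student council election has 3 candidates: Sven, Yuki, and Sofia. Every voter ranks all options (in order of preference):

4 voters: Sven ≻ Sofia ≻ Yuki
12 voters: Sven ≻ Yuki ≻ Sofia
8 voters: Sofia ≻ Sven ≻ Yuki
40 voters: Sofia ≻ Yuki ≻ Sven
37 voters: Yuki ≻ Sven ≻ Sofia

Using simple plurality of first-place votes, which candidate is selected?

First-place votes: Sven 16, Yuki 37, Sofia 48.
Sofia has the most first-place votes.

Sofia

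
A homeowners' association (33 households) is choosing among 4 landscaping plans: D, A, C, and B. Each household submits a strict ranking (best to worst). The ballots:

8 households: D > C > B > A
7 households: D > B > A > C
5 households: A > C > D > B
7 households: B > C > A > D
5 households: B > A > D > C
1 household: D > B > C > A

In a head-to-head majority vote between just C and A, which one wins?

A

Voters preferring C to A: 16; preferring A to C: 17.
A wins the head-to-head.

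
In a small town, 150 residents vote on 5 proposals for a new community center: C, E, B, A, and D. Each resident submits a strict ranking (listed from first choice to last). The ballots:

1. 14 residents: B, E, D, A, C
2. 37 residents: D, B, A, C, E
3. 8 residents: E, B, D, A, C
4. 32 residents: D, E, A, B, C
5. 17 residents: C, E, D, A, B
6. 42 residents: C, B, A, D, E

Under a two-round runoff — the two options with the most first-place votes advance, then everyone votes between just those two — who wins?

Round 1 first-place votes: C 59, E 8, B 14, A 0, D 69.
D and C advance.
Runoff: D is preferred to C by 91 voters; C by 59.
D wins the runoff.

D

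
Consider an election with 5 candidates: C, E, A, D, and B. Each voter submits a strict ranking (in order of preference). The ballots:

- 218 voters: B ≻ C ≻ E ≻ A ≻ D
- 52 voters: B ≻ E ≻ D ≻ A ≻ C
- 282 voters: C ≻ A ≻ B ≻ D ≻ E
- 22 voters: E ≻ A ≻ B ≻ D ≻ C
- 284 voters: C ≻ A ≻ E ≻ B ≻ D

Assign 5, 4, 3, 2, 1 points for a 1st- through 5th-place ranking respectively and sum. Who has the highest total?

C

C: 218·4 + 52·1 + 282·5 + 22·1 + 284·5 = 3776
E: 218·3 + 52·4 + 282·1 + 22·5 + 284·3 = 2106
A: 218·2 + 52·2 + 282·4 + 22·4 + 284·4 = 2892
D: 218·1 + 52·3 + 282·2 + 22·2 + 284·1 = 1266
B: 218·5 + 52·5 + 282·3 + 22·3 + 284·2 = 2830
C has the highest Borda score (3776).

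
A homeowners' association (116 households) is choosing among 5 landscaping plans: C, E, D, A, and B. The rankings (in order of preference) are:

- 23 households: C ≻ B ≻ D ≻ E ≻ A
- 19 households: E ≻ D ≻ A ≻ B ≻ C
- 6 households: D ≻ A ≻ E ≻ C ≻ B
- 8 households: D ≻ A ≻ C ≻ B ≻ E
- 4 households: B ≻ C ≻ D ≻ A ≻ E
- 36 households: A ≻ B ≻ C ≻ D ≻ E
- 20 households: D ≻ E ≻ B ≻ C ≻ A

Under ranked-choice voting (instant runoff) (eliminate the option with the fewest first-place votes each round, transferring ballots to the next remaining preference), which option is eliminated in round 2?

Round 1: C 23, E 19, D 34, A 36, B 4. Eliminate B.
Round 2: C 27, E 19, D 34, A 36. Eliminate E.

E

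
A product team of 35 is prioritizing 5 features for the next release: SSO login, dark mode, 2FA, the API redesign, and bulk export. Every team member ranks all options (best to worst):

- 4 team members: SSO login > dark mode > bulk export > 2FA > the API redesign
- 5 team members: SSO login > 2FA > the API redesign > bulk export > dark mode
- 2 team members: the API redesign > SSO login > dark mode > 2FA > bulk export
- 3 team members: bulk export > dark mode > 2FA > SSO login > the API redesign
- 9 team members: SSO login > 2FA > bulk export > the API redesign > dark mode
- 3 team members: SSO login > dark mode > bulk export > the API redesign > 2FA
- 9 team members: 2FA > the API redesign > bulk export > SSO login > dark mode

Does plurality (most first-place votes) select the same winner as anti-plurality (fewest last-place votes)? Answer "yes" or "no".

yes

Plurality — first-place votes: SSO login 21, dark mode 0, 2FA 9, the API redesign 2, bulk export 3. Winner: SSO login.
Anti-plurality — last-place votes: SSO login 0, dark mode 23, 2FA 3, the API redesign 7, bulk export 2. Winner: SSO login.
The two methods agree.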